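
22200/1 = 22200 = 22200.00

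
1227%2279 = 1227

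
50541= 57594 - 7053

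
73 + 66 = 139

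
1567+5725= 7292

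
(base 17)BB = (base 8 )306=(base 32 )66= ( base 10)198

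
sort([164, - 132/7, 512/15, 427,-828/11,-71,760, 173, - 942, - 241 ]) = [ - 942,  -  241 ,  -  828/11,  -  71,-132/7,512/15, 164, 173,427, 760]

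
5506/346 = 15  +  158/173  =  15.91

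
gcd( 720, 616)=8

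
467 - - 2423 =2890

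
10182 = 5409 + 4773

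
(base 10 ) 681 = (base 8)1251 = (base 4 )22221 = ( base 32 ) l9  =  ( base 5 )10211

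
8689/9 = 8689/9 = 965.44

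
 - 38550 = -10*3855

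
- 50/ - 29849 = 50/29849 =0.00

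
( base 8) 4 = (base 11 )4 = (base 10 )4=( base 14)4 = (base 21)4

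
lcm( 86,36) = 1548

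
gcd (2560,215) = 5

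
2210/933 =2210/933 =2.37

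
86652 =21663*4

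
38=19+19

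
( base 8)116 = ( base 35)28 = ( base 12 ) 66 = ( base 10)78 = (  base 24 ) 36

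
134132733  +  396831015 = 530963748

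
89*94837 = 8440493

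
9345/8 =1168+1/8= 1168.12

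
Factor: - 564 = -2^2*3^1 * 47^1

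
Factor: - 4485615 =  -3^1*5^1*19^1*15739^1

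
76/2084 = 19/521 = 0.04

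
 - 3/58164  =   - 1/19388 = -  0.00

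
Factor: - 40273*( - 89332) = 2^2*17^1*23^2*103^1*971^1 = 3597667636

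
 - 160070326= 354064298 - 514134624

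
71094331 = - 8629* ( - 8239)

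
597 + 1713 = 2310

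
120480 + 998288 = 1118768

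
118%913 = 118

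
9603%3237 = 3129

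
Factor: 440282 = 2^1 * 220141^1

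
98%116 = 98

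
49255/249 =197 + 202/249 = 197.81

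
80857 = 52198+28659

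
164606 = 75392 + 89214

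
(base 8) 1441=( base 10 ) 801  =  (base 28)10h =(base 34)nj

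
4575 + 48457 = 53032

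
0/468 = 0 = 0.00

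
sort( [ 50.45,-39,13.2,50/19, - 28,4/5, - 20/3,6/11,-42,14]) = [  -  42,-39 ,- 28, - 20/3,6/11,  4/5,50/19 , 13.2, 14, 50.45]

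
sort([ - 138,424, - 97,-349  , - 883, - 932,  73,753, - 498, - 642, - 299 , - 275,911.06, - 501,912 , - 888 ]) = [-932, - 888, -883, -642, - 501, - 498, - 349, - 299,- 275, - 138, - 97,73,  424, 753,911.06,912] 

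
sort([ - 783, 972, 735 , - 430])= [ -783,- 430, 735  ,  972] 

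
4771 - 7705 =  - 2934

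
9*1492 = 13428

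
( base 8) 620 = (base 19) 121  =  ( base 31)CS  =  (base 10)400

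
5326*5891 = 31375466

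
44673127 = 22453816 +22219311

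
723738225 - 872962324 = -149224099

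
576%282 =12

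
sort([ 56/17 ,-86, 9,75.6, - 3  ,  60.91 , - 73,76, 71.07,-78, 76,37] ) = [ - 86, - 78, - 73 ,- 3,56/17,9 , 37,60.91 , 71.07,75.6,76  ,  76 ] 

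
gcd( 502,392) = 2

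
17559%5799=162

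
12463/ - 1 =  - 12463/1 = - 12463.00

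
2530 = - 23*( - 110)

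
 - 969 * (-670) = 649230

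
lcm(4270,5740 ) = 350140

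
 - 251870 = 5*(-50374) 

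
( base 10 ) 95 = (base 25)3K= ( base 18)55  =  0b1011111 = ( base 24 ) 3n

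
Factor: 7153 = 23^1*311^1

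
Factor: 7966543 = 13^1*612811^1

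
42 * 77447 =3252774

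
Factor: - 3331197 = - 3^2 * 370133^1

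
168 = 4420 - 4252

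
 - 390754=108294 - 499048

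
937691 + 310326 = 1248017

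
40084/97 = 40084/97 =413.24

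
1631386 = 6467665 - 4836279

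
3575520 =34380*104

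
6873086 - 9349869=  - 2476783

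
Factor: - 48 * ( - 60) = 2880 = 2^6*3^2 * 5^1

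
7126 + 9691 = 16817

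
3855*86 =331530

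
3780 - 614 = 3166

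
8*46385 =371080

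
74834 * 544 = 40709696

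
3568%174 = 88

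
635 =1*635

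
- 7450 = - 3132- 4318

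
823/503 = 1 + 320/503 = 1.64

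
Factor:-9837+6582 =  - 3^1*5^1*7^1*31^1= - 3255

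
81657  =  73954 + 7703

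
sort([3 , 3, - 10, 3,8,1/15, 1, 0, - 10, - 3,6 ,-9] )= [ - 10, - 10, - 9, - 3,0, 1/15, 1, 3,3, 3,6,8]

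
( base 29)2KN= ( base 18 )70h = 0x8ED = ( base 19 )665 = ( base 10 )2285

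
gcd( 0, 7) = 7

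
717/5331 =239/1777 = 0.13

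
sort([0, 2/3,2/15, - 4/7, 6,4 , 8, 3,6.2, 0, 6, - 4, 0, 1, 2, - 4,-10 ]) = [ - 10, - 4, - 4, - 4/7,0,0, 0, 2/15,2/3, 1,2, 3, 4, 6, 6, 6.2, 8 ] 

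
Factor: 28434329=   7^1*11^1*179^1*2063^1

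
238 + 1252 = 1490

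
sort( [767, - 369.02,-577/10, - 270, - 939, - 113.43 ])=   [ - 939, - 369.02, - 270, - 113.43, - 577/10,767]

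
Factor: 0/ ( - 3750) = 0^1= 0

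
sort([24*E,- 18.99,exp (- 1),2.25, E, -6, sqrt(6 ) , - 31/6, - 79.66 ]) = [ - 79.66, -18.99, - 6,-31/6,exp( - 1), 2.25,  sqrt(6), E,24*E]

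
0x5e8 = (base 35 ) 187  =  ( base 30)1kc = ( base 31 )1ho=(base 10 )1512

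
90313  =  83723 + 6590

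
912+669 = 1581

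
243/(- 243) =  - 1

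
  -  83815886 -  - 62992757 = -20823129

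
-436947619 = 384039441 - 820987060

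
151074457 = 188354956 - 37280499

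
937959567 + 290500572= 1228460139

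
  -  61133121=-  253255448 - -192122327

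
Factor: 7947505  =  5^1*1589501^1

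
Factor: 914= 2^1*457^1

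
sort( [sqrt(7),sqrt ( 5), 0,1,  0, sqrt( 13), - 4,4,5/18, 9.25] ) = [ - 4,0, 0,5/18,1,sqrt(5),sqrt (7 ),sqrt( 13),  4 , 9.25]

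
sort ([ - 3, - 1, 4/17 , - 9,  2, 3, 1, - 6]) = [-9 , - 6, - 3, - 1,4/17,1, 2, 3]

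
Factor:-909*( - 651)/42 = 2^( - 1)*3^2*31^1*101^1 = 28179/2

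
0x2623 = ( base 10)9763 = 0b10011000100011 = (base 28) ccj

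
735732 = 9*81748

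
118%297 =118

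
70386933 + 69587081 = 139974014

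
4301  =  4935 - 634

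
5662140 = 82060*69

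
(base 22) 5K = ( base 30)4a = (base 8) 202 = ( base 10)130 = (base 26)50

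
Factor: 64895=5^1* 12979^1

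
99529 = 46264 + 53265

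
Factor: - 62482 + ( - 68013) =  - 5^1 * 26099^1 = - 130495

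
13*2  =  26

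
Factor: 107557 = 59^1 *1823^1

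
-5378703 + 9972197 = 4593494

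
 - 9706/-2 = 4853 + 0/1  =  4853.00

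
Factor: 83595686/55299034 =41797843/27649517  =  7^( - 1 )*53^( - 1)* 74527^( - 1)*41797843^1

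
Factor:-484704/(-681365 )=2^5*3^4*5^(-1)*11^1 * 17^1*136273^( - 1)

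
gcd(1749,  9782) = 1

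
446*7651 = 3412346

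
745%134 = 75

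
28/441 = 4/63 = 0.06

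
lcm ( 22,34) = 374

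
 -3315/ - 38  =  87+9/38 = 87.24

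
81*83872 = 6793632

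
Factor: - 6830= -2^1*5^1*683^1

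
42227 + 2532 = 44759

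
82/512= 41/256 = 0.16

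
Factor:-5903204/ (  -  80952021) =2^2*3^( - 3)  *29^(-1 )*839^1*1759^1*103387^( - 1)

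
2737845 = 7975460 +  - 5237615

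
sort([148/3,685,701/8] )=[ 148/3, 701/8,  685 ] 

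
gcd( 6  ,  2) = 2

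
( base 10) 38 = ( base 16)26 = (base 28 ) 1A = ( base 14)2A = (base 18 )22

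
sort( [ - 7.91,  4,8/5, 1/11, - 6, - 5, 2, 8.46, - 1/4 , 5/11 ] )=[ - 7.91, - 6, - 5, - 1/4 , 1/11,5/11,  8/5, 2,4, 8.46 ] 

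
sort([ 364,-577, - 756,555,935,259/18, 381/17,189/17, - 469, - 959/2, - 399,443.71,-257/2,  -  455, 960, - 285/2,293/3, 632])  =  [ - 756, - 577, - 959/2, - 469, - 455,- 399 , - 285/2, - 257/2,189/17,259/18,381/17,293/3,364,443.71,555, 632,935,960 ] 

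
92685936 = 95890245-3204309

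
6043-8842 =-2799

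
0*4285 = 0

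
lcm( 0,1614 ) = 0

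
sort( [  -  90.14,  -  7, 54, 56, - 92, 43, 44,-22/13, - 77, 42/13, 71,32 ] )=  [ - 92, - 90.14, - 77, - 7, - 22/13 , 42/13, 32 , 43, 44,  54,  56,71]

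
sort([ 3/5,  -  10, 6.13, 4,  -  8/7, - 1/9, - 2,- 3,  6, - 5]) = [  -  10, - 5, - 3, - 2,-8/7, - 1/9, 3/5, 4, 6,6.13 ] 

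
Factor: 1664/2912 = 2^2*7^(-1) = 4/7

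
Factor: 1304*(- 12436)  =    -  16216544 = - 2^5 * 163^1 * 3109^1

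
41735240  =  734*56860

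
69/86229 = 23/28743 = 0.00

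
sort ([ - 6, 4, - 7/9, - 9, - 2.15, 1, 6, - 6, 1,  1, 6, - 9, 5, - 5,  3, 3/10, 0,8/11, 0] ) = [ - 9, - 9, - 6,  -  6, - 5 ,  -  2.15, - 7/9, 0,0,3/10,8/11,1 , 1, 1,3,4, 5, 6, 6 ] 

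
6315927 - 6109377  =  206550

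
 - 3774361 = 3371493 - 7145854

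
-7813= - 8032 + 219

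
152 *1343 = 204136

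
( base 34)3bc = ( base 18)bg2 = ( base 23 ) 76d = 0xf0e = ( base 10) 3854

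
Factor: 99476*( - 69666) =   -  6930095016 = - 2^3*3^1*13^1*17^1*683^1*1913^1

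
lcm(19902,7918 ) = 736374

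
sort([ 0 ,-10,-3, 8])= [-10,  -  3,  0,8]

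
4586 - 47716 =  - 43130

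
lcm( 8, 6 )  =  24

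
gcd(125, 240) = 5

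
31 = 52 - 21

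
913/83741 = 913/83741 = 0.01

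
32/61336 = 4/7667  =  0.00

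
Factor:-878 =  - 2^1* 439^1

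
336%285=51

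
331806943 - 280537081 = 51269862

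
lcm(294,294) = 294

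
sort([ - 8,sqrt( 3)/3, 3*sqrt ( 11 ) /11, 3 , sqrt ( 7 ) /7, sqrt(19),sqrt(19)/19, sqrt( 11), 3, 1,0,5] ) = [ - 8,0, sqrt(19)/19, sqrt( 7)/7,sqrt( 3) /3,3*sqrt(11 ) /11, 1,3, 3 , sqrt( 11),sqrt( 19),5 ]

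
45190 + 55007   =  100197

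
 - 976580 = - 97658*10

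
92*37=3404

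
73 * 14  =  1022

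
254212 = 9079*28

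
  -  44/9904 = -11/2476 = -0.00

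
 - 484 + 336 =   -  148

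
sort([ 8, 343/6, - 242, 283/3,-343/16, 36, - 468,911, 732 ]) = [ - 468,-242, - 343/16,  8, 36 , 343/6,283/3,732,911 ] 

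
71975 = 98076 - 26101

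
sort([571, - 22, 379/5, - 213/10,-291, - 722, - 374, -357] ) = [ - 722,-374, - 357,- 291, - 22 , - 213/10 , 379/5, 571]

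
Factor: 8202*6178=50671956 = 2^2 * 3^1*1367^1  *3089^1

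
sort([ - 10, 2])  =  [ - 10,2]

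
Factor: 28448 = 2^5 * 7^1*127^1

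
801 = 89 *9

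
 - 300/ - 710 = 30/71 = 0.42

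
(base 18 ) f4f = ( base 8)11523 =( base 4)1031103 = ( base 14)1B35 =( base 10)4947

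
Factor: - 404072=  - 2^3 * 53^1*953^1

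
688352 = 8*86044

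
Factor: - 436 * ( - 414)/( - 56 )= - 3^2*7^(- 1)*23^1*109^1 = -22563/7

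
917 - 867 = 50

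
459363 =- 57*( - 8059 ) 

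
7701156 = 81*95076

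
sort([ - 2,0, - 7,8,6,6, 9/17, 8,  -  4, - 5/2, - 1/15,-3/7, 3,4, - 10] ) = [ - 10,  -  7, - 4, - 5/2, - 2, - 3/7, - 1/15,0, 9/17, 3, 4, 6,6,  8,8]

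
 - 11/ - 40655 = 11/40655 = 0.00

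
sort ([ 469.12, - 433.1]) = [ - 433.1,469.12 ] 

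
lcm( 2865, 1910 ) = 5730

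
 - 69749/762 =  - 69749/762 = - 91.53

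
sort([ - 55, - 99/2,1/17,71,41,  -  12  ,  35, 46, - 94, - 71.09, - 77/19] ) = [ - 94, - 71.09, - 55, - 99/2, - 12, - 77/19, 1/17, 35,41,46, 71 ] 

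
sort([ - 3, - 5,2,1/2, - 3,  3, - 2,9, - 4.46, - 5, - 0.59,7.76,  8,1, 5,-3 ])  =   [ - 5, - 5, - 4.46, - 3,-3, - 3, - 2, - 0.59, 1/2,1 , 2,3,5, 7.76,8 , 9]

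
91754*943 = 86524022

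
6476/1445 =6476/1445 = 4.48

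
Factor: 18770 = 2^1  *5^1 *1877^1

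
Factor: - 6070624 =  - 2^5*7^1*41^1*661^1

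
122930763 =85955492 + 36975271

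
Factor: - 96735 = - 3^1*5^1* 6449^1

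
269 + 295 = 564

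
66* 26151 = 1725966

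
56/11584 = 7/1448= 0.00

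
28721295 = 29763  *965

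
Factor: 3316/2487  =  4/3= 2^2*3^(-1) 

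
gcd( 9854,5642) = 26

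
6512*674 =4389088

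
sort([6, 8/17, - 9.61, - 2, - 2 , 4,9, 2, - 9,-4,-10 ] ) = [ - 10, - 9.61, - 9,  -  4 , - 2, - 2, 8/17,2, 4,6,9] 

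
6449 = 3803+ 2646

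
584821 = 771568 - 186747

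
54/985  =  54/985 =0.05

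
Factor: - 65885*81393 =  - 3^1 * 5^1*13^1*2087^1 * 13177^1 = - 5362577805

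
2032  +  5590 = 7622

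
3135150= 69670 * 45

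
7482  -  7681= - 199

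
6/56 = 3/28  =  0.11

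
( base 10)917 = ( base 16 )395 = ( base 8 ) 1625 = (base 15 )412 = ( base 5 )12132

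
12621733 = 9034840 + 3586893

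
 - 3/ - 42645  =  1/14215 = 0.00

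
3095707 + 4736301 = 7832008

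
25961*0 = 0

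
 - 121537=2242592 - 2364129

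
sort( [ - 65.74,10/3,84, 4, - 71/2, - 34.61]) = [  -  65.74, - 71/2, - 34.61,  10/3, 4, 84] 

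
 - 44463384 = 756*( -58814 ) 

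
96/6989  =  96/6989 = 0.01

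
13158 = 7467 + 5691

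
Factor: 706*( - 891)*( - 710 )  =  2^2 *3^4*5^1*11^1 * 71^1*353^1 = 446622660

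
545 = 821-276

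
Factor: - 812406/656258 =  -406203/328129 = -3^1*7^1*23^1*29^2*328129^ ( - 1)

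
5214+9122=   14336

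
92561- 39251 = 53310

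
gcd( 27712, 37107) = 1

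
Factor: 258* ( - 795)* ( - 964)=197726040 = 2^3 * 3^2*5^1 * 43^1*53^1 * 241^1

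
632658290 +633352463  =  1266010753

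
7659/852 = 2553/284 = 8.99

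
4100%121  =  107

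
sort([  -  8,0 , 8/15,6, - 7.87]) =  [- 8, - 7.87,0,8/15, 6]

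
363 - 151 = 212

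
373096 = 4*93274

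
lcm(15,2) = 30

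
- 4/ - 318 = 2/159 =0.01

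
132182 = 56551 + 75631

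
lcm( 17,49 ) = 833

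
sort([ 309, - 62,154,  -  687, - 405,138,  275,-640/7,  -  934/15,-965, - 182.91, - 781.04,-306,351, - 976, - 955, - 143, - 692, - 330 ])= [  -  976, - 965, -955, - 781.04, - 692, - 687, - 405, - 330, - 306, - 182.91, - 143,  -  640/7, - 934/15,-62, 138 , 154,275,309,351]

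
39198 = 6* 6533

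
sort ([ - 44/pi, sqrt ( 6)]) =[ - 44/pi, sqrt ( 6)] 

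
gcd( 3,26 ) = 1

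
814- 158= 656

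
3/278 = 3/278 = 0.01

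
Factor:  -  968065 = - 5^1* 7^1*17^1*1627^1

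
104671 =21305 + 83366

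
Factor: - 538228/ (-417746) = 478/371 =2^1 *7^( - 1)*53^( - 1 )*239^1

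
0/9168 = 0 = 0.00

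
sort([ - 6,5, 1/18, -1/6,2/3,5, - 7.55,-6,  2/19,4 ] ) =[ - 7.55,- 6, - 6, - 1/6 , 1/18, 2/19, 2/3,4,5, 5 ]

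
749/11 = 68 + 1/11 =68.09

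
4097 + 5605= 9702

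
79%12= 7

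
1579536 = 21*75216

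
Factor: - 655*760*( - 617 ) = 307142600 = 2^3*5^2*19^1*131^1*617^1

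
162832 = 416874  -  254042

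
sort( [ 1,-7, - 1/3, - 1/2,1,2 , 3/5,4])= [ - 7,  -  1/2, -1/3,3/5,1,1,2,  4]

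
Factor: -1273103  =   - 13^1*97931^1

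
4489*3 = 13467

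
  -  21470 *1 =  - 21470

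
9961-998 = 8963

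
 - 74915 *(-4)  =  299660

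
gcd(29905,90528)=1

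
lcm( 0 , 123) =0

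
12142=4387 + 7755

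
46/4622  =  23/2311 = 0.01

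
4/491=4/491 = 0.01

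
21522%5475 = 5097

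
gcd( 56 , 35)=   7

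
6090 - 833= 5257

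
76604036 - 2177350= 74426686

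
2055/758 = 2 + 539/758 = 2.71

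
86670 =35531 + 51139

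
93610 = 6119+87491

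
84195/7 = 12027 + 6/7 = 12027.86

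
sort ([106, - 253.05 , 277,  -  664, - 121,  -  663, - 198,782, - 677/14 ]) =[ - 664, - 663, - 253.05, - 198,-121, - 677/14, 106,277,782 ] 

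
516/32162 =258/16081 = 0.02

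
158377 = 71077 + 87300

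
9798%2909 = 1071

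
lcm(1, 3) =3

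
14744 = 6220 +8524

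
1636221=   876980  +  759241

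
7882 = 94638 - 86756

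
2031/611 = 3 + 198/611 = 3.32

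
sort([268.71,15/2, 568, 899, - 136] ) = [ - 136, 15/2, 268.71, 568,899 ]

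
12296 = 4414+7882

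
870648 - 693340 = 177308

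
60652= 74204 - 13552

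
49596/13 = 3815+ 1/13= 3815.08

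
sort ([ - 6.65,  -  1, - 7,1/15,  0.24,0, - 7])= [ - 7, - 7,-6.65, - 1,  0, 1/15,0.24] 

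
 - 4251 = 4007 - 8258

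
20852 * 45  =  938340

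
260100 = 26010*10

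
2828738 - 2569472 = 259266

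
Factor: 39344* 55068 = 2^6*3^1*13^1 *353^1 * 2459^1=2166595392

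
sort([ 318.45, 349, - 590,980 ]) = [ - 590,318.45, 349,  980 ]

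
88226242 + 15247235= 103473477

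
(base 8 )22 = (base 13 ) 15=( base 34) i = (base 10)18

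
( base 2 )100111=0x27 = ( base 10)39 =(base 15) 29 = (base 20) 1j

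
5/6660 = 1/1332 = 0.00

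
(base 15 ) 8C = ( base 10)132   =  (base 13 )A2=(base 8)204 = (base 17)7d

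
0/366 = 0 = 0.00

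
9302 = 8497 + 805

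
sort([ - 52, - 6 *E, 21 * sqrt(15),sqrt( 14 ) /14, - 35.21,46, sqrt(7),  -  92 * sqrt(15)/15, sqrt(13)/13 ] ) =[ - 52,-35.21,-92* sqrt(15)/15, - 6 * E,sqrt(14)/14, sqrt( 13 ) /13,sqrt(7 ), 46, 21*sqrt( 15 ) ]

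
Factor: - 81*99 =-3^6*11^1 = - 8019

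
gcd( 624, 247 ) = 13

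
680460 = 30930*22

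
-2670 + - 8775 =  - 11445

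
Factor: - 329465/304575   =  -3^(-1)*5^(-1 )*31^( -1 )*503^1 = - 503/465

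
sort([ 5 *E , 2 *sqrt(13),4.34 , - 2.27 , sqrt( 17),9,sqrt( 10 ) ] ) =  [-2.27,sqrt(10 ), sqrt( 17),4.34,2*sqrt( 13),9 , 5*  E] 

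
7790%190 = 0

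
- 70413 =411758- 482171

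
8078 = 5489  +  2589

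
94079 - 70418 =23661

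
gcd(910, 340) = 10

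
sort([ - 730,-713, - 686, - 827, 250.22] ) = [ - 827,  -  730, - 713, - 686,250.22]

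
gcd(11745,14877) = 783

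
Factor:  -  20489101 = - 20489101^1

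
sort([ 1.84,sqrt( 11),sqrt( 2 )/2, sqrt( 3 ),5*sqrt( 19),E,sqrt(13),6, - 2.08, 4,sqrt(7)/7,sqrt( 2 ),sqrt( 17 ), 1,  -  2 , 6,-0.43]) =[ - 2.08, - 2,-0.43,sqrt( 7 )/7, sqrt(2) /2,1,sqrt(2),sqrt( 3),1.84, E, sqrt( 11),sqrt(13),4, sqrt( 17),6,6, 5* sqrt (19) ]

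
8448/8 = 1056 = 1056.00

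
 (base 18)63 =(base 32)3F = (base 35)36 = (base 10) 111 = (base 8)157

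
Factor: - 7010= - 2^1 *5^1*701^1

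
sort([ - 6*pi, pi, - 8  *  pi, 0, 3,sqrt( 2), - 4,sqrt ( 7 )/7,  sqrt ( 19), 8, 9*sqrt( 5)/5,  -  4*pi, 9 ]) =[  -  8*pi,-6*pi,-4*pi, - 4,0, sqrt( 7)/7 , sqrt( 2), 3,pi , 9 * sqrt( 5)/5,sqrt(19) , 8,  9 ]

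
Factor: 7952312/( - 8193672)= - 994039/1024209 = - 3^ (-2 )*31^( - 1)*3671^( - 1 )*994039^1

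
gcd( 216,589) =1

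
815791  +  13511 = 829302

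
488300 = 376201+112099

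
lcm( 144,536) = 9648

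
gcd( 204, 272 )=68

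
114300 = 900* 127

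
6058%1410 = 418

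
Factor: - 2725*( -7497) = 20429325 = 3^2*5^2 * 7^2*17^1 * 109^1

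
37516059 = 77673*483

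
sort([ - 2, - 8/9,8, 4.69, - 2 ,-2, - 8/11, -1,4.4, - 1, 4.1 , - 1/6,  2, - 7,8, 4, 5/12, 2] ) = [ - 7 , - 2, - 2, - 2, - 1, - 1, - 8/9, -8/11, - 1/6, 5/12, 2, 2 , 4 , 4.1,4.4, 4.69,8, 8 ]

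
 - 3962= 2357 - 6319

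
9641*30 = 289230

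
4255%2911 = 1344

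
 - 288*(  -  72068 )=20755584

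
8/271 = 8/271 = 0.03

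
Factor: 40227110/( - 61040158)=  - 20113555/30520079 = - 5^1*7^1*11^1 * 37^( - 1 )*89^1*101^( - 1)*587^1*8167^ ( - 1)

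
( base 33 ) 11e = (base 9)1502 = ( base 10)1136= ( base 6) 5132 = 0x470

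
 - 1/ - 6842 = 1/6842 = 0.00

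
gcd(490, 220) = 10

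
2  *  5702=11404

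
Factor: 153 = 3^2*17^1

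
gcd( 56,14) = 14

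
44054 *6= 264324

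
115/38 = 3 + 1/38 = 3.03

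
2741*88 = 241208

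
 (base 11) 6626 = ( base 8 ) 21044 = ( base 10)8740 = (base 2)10001000100100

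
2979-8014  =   - 5035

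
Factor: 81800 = 2^3*5^2*  409^1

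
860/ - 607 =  - 2  +  354/607 = - 1.42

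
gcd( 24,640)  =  8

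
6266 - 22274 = - 16008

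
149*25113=3741837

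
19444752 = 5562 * 3496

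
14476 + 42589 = 57065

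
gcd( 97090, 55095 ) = 5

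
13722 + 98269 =111991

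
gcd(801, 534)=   267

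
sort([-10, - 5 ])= [ - 10,  -  5 ]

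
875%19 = 1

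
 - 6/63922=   -  1 + 31958/31961 =- 0.00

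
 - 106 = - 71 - 35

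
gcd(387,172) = 43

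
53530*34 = 1820020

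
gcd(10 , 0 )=10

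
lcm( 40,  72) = 360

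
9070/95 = 95 + 9/19 = 95.47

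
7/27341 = 7/27341 = 0.00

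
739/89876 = 739/89876 = 0.01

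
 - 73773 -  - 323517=249744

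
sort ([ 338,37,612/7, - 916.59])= [-916.59, 37,612/7,338]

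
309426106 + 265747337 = 575173443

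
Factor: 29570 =2^1 *5^1*2957^1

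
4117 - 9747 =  - 5630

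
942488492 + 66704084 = 1009192576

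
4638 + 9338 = 13976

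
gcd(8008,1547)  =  91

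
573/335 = 573/335 = 1.71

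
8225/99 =8225/99 = 83.08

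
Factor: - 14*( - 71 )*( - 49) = -2^1*7^3 * 71^1 = - 48706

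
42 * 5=210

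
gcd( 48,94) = 2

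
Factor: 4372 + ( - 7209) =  - 2837^1 =- 2837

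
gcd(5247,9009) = 99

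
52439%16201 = 3836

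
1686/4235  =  1686/4235 = 0.40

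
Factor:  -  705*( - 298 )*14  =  2^2 * 3^1* 5^1*7^1* 47^1*149^1 =2941260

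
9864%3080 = 624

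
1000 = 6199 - 5199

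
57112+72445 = 129557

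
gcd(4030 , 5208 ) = 62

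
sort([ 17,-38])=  [ - 38,17 ] 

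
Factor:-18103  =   - 43^1*421^1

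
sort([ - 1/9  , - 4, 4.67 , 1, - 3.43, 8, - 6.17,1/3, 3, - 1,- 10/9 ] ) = [ - 6.17, - 4,-3.43, - 10/9, - 1, - 1/9, 1/3,1,3 , 4.67,8]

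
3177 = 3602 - 425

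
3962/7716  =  1981/3858 = 0.51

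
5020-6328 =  - 1308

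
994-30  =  964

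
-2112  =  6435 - 8547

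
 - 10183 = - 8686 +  - 1497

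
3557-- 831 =4388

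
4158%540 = 378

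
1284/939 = 428/313 =1.37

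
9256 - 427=8829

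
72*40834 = 2940048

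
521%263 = 258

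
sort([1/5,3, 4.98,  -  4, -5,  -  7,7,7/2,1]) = [ - 7, - 5, - 4,1/5,1,3, 7/2, 4.98,7]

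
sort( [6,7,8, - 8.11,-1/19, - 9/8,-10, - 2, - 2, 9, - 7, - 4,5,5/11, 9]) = [ - 10, -8.11, - 7, - 4, - 2, - 2, - 9/8 ,-1/19, 5/11,5, 6,7,  8,9,9 ] 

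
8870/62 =143+ 2/31 = 143.06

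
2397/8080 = 2397/8080 = 0.30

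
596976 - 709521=-112545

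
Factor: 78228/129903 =2^2*3^1*19^(-1)*41^1*43^( - 1 ) = 492/817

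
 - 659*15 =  - 9885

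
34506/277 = 124 + 158/277 = 124.57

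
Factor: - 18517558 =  - 2^1*1033^1 *8963^1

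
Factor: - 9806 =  - 2^1 * 4903^1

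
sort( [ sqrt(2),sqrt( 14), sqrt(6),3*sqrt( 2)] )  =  [ sqrt(2), sqrt( 6),sqrt( 14),3*sqrt( 2 ) ]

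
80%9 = 8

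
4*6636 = 26544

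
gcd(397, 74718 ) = 1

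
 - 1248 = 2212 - 3460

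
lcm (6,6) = 6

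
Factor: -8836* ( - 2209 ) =19518724 = 2^2 * 47^4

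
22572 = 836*27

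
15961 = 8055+7906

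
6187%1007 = 145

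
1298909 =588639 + 710270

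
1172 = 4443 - 3271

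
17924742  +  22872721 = 40797463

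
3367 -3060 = 307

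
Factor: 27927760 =2^4*5^1*7^1*49871^1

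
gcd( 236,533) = 1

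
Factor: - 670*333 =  - 2^1*3^2*5^1* 37^1*67^1 = - 223110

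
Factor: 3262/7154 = 233/511= 7^( - 1 ) * 73^ ( - 1 )*233^1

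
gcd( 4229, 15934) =1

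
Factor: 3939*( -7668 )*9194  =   - 2^3* 3^4*13^1*71^1*101^1*4597^1 =- 277697892888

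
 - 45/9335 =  - 9/1867 = -  0.00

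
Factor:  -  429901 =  - 429901^1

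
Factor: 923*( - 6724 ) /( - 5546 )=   2^1 * 13^1*41^2*47^( - 1 )*59^( - 1) * 71^1 = 3103126/2773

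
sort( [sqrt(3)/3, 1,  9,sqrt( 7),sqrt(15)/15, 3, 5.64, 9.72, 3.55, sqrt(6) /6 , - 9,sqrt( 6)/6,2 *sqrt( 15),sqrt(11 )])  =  [ - 9,sqrt ( 15)/15,sqrt ( 6) /6, sqrt(6)/6,sqrt( 3) /3,1, sqrt(7),3,sqrt( 11),  3.55, 5.64, 2 * sqrt(15 ),9, 9.72 ]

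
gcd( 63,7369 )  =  1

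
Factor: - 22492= -2^2*5623^1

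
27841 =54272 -26431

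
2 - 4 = -2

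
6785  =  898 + 5887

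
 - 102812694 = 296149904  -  398962598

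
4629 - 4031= 598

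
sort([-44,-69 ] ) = [ - 69, - 44]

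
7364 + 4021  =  11385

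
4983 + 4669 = 9652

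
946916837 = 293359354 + 653557483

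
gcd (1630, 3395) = 5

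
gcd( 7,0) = 7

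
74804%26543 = 21718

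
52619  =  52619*1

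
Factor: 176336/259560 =214/315  =  2^1*3^ (  -  2) * 5^( - 1) *7^(-1 )*107^1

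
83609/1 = 83609=83609.00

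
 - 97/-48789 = 97/48789   =  0.00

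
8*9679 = 77432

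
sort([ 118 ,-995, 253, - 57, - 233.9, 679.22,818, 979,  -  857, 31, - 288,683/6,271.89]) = [ - 995, - 857,-288,-233.9, -57, 31,683/6, 118, 253, 271.89, 679.22, 818, 979]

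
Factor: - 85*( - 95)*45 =3^2* 5^3*17^1*19^1 = 363375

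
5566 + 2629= 8195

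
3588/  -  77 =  - 47 + 31/77 = -  46.60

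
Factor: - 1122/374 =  - 3=- 3^1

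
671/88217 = 671/88217 = 0.01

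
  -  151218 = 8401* (-18)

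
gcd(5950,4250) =850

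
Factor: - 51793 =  - 7^3*151^1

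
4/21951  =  4/21951 = 0.00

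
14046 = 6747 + 7299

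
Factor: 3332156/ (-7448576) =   -  833039/1862144 = -2^ ( - 9 )*43^1 *3637^( - 1) * 19373^1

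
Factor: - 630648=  - 2^3*3^2 * 19^1*461^1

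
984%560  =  424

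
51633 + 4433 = 56066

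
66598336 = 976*68236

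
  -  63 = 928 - 991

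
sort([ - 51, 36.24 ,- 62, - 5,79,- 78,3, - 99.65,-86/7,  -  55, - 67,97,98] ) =[ - 99.65,  -  78, - 67,-62, - 55, - 51, - 86/7, - 5,3,36.24,79, 97,98]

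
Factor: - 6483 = -3^1*2161^1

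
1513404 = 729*2076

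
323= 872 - 549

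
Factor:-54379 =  - 13^1*47^1*89^1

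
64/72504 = 8/9063 = 0.00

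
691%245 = 201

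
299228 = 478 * 626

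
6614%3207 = 200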